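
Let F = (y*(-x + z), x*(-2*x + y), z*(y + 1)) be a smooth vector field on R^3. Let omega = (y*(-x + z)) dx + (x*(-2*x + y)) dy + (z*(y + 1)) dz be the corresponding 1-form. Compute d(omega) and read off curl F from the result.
d(omega) = (z) dy ∧ dz + (y) dz ∧ dx + (-3*x + y - z) dx ∧ dy; curl F = (z, y, -3*x + y - z)

d omega = sum_{i<j} (∂f_j/∂x_i - ∂f_i/∂x_j) dx_i ∧ dx_j. Under the identification (dy ∧ dz, dz ∧ dx, dx ∧ dy) ↔ (e_x, e_y, e_z), the coefficients are exactly the components of curl F. Compute:
  ∂R/∂y - ∂Q/∂z = (z) - (0) = z
  ∂P/∂z - ∂R/∂x = (y) - (0) = y
  ∂Q/∂x - ∂P/∂y = (-4*x + y) - (-x + z) = -3*x + y - z.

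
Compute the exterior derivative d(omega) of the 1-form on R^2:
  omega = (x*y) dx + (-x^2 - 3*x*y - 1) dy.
d(omega) = (-3*x - 3*y) dx ∧ dy

For a 1-form omega = sum_i f_i dx_i, the exterior derivative is
  d(omega) = sum_{i < j} (∂f_j/∂x_i - ∂f_i/∂x_j) dx_i ∧ dx_j.
  coefficient of dx ∧ dy: ∂f_2/∂x - ∂f_1/∂y = ∂(-x^2 - 3*x*y - 1)/∂x - ∂(x*y)/∂y = -3*x - 3*y
Assembling: d(omega) = (-3*x - 3*y) dx ∧ dy.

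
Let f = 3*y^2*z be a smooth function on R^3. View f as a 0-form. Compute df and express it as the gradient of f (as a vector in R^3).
df = (0) dx + (6*y*z) dy + (3*y^2) dz; grad f = (0, 6*y*z, 3*y^2)

For a 0-form f, d f = (∂f/∂x) dx + (∂f/∂y) dy + (∂f/∂z) dz. The components of the vector representation are exactly the entries of grad f in Cartesian coordinates:
  ∂f/∂x = 0
  ∂f/∂y = 6*y*z
  ∂f/∂z = 3*y^2.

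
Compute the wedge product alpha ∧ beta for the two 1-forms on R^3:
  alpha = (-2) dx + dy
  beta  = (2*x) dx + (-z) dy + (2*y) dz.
alpha ∧ beta = (-2*x + 2*z) dx ∧ dy + (-4*y) dx ∧ dz + (2*y) dy ∧ dz

Distribute the wedge, using dx_i ∧ dx_j = -dx_j ∧ dx_i and dx_i ∧ dx_i = 0. For each pair (i, j) with i < j, the coefficient of dx_i ∧ dx_j in alpha ∧ beta is (alpha_i * beta_j - alpha_j * beta_i). Collecting: alpha ∧ beta = (-2*x + 2*z) dx ∧ dy + (-4*y) dx ∧ dz + (2*y) dy ∧ dz.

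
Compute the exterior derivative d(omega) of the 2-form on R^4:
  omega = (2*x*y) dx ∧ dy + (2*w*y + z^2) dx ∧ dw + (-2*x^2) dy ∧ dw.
d(omega) = (-2*w - 4*x) dx ∧ dy ∧ dw + (-2*z) dx ∧ dz ∧ dw

For a 2-form omega = sum_{i<j} g_{ij} dx_i ∧ dx_j, the exterior derivative is
  d(omega) = sum_{i<j} d(g_{ij}) ∧ dx_i ∧ dx_j = sum_{i<j, k} (∂g_{ij}/∂x_k) dx_k ∧ dx_i ∧ dx_j.
Expand each term, using dx_k ∧ dx_i ∧ dx_j = sgn(permutation) dx_{(a)} ∧ dx_{(b)} ∧ dx_{(c)} with (a < b < c) sorted:
  d(2*w*y + z^2) includes (∂/∂y)(2*w*y + z^2) dy = (2*w) dy, which multiplied by dx ∧ dw gives (-2*w) dx ∧ dy ∧ dw
  d(2*w*y + z^2) includes (∂/∂z)(2*w*y + z^2) dz = (2*z) dz, which multiplied by dx ∧ dw gives (-2*z) dx ∧ dz ∧ dw
  d(-2*x^2) includes (∂/∂x)(-2*x^2) dx = (-4*x) dx, which multiplied by dy ∧ dw gives (-4*x) dx ∧ dy ∧ dw
Collecting like 3-forms: d(omega) = (-2*w - 4*x) dx ∧ dy ∧ dw + (-2*z) dx ∧ dz ∧ dw.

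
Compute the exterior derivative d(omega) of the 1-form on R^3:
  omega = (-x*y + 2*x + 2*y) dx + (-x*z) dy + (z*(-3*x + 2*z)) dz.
d(omega) = (x - z - 2) dx ∧ dy + (-3*z) dx ∧ dz + (x) dy ∧ dz

For a 1-form omega = sum_i f_i dx_i, the exterior derivative is
  d(omega) = sum_{i < j} (∂f_j/∂x_i - ∂f_i/∂x_j) dx_i ∧ dx_j.
  coefficient of dx ∧ dy: ∂f_2/∂x - ∂f_1/∂y = ∂(-x*z)/∂x - ∂(-x*y + 2*x + 2*y)/∂y = x - z - 2
  coefficient of dx ∧ dz: ∂f_3/∂x - ∂f_1/∂z = ∂(z*(-3*x + 2*z))/∂x - ∂(-x*y + 2*x + 2*y)/∂z = -3*z
  coefficient of dy ∧ dz: ∂f_3/∂y - ∂f_2/∂z = ∂(z*(-3*x + 2*z))/∂y - ∂(-x*z)/∂z = x
Assembling: d(omega) = (x - z - 2) dx ∧ dy + (-3*z) dx ∧ dz + (x) dy ∧ dz.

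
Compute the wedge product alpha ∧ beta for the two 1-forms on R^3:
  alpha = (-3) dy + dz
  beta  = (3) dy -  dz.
alpha ∧ beta = 0

Distribute the wedge, using dx_i ∧ dx_j = -dx_j ∧ dx_i and dx_i ∧ dx_i = 0. For each pair (i, j) with i < j, the coefficient of dx_i ∧ dx_j in alpha ∧ beta is (alpha_i * beta_j - alpha_j * beta_i). Collecting: alpha ∧ beta = 0.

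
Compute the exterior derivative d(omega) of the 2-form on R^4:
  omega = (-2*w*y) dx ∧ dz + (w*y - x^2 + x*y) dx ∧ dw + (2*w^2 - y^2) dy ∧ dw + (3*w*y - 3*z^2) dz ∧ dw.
d(omega) = (2*w) dx ∧ dy ∧ dz + (-2*y) dx ∧ dz ∧ dw + (-w - x) dx ∧ dy ∧ dw + (3*w) dy ∧ dz ∧ dw

For a 2-form omega = sum_{i<j} g_{ij} dx_i ∧ dx_j, the exterior derivative is
  d(omega) = sum_{i<j} d(g_{ij}) ∧ dx_i ∧ dx_j = sum_{i<j, k} (∂g_{ij}/∂x_k) dx_k ∧ dx_i ∧ dx_j.
Expand each term, using dx_k ∧ dx_i ∧ dx_j = sgn(permutation) dx_{(a)} ∧ dx_{(b)} ∧ dx_{(c)} with (a < b < c) sorted:
  d(-2*w*y) includes (∂/∂y)(-2*w*y) dy = (-2*w) dy, which multiplied by dx ∧ dz gives (2*w) dx ∧ dy ∧ dz
  d(-2*w*y) includes (∂/∂w)(-2*w*y) dw = (-2*y) dw, which multiplied by dx ∧ dz gives (-2*y) dx ∧ dz ∧ dw
  d(w*y - x^2 + x*y) includes (∂/∂y)(w*y - x^2 + x*y) dy = (w + x) dy, which multiplied by dx ∧ dw gives (-w - x) dx ∧ dy ∧ dw
  d(3*w*y - 3*z^2) includes (∂/∂y)(3*w*y - 3*z^2) dy = (3*w) dy, which multiplied by dz ∧ dw gives (3*w) dy ∧ dz ∧ dw
Collecting like 3-forms: d(omega) = (2*w) dx ∧ dy ∧ dz + (-2*y) dx ∧ dz ∧ dw + (-w - x) dx ∧ dy ∧ dw + (3*w) dy ∧ dz ∧ dw.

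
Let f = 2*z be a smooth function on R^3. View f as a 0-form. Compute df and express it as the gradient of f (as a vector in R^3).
df = (0) dx + (0) dy + (2) dz; grad f = (0, 0, 2)

For a 0-form f, d f = (∂f/∂x) dx + (∂f/∂y) dy + (∂f/∂z) dz. The components of the vector representation are exactly the entries of grad f in Cartesian coordinates:
  ∂f/∂x = 0
  ∂f/∂y = 0
  ∂f/∂z = 2.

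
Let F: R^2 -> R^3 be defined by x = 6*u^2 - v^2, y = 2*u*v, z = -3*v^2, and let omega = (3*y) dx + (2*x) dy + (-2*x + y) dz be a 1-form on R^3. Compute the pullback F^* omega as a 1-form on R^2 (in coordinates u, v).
F^* omega = (4*v*(24*u^2 - v^2)) du + (24*u^3 + 72*u^2*v - 28*u*v^2 - 12*v^3) dv

Using F^*(f dg) = (f ∘ F) d(g ∘ F), substitute each coordinate x_i by F_i(u, v) in f_i, and replace dx_i by d F_i = (∂F_i/∂u) du + (∂F_i/∂v) dv.
  For the x component: f_1(F) = 6*u*v; d F_1 = (12*u) du + (-2*v) dv
  For the y component: f_2(F) = 12*u^2 - 2*v^2; d F_2 = (2*v) du + (2*u) dv
  For the z component: f_3(F) = -12*u^2 + 2*u*v + 2*v^2; d F_3 = (0) du + (-6*v) dv
Combining and collecting du, dv coefficients:
  coeff of du: 4*v*(24*u^2 - v^2)
  coeff of dv: 24*u^3 + 72*u^2*v - 28*u*v^2 - 12*v^3
F^* omega = (4*v*(24*u^2 - v^2)) du + (24*u^3 + 72*u^2*v - 28*u*v^2 - 12*v^3) dv.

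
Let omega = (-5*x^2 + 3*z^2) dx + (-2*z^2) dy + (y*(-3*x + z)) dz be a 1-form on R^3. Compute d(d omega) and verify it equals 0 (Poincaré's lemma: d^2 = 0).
d(d omega) = 0

Step 1: d omega = sum_{i<j} (∂f_j/∂x_i - ∂f_i/∂x_j) dx_i ∧ dx_j:
  coeff of dx ∧ dy: 0
  coeff of dx ∧ dz: -3*y - 6*z
  coeff of dy ∧ dz: -3*x + 5*z
Step 2: Apply d again to each 2-form coefficient. The only possible 3-form in R^3 is dx ∧ dy ∧ dz, with coefficient
  ∂(coeff of dy∧dz)/∂x - ∂(coeff of dx∧dz)/∂y + ∂(coeff of dx∧dy)/∂z
  = ∂/∂x (-3*x + 5*z) - ∂/∂y (-3*y - 6*z) + ∂/∂z (0).
Each of these terms simplifies to sums of mixed partials that cancel in pairs. The result is 0 (by equality of mixed partials for smooth functions — Schwarz / Clairaut).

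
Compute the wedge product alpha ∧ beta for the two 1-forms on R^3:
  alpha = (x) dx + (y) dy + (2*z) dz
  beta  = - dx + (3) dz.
alpha ∧ beta = (3*x + 2*z) dx ∧ dz + (y) dx ∧ dy + (3*y) dy ∧ dz

Distribute the wedge, using dx_i ∧ dx_j = -dx_j ∧ dx_i and dx_i ∧ dx_i = 0. For each pair (i, j) with i < j, the coefficient of dx_i ∧ dx_j in alpha ∧ beta is (alpha_i * beta_j - alpha_j * beta_i). Collecting: alpha ∧ beta = (3*x + 2*z) dx ∧ dz + (y) dx ∧ dy + (3*y) dy ∧ dz.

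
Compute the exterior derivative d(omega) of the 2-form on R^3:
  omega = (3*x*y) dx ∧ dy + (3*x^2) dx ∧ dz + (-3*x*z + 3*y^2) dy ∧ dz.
d(omega) = (-3*z) dx ∧ dy ∧ dz

For a 2-form omega = sum_{i<j} g_{ij} dx_i ∧ dx_j, the exterior derivative is
  d(omega) = sum_{i<j} d(g_{ij}) ∧ dx_i ∧ dx_j = sum_{i<j, k} (∂g_{ij}/∂x_k) dx_k ∧ dx_i ∧ dx_j.
Expand each term, using dx_k ∧ dx_i ∧ dx_j = sgn(permutation) dx_{(a)} ∧ dx_{(b)} ∧ dx_{(c)} with (a < b < c) sorted:
  d(-3*x*z + 3*y^2) includes (∂/∂x)(-3*x*z + 3*y^2) dx = (-3*z) dx, which multiplied by dy ∧ dz gives (-3*z) dx ∧ dy ∧ dz
Collecting like 3-forms: d(omega) = (-3*z) dx ∧ dy ∧ dz.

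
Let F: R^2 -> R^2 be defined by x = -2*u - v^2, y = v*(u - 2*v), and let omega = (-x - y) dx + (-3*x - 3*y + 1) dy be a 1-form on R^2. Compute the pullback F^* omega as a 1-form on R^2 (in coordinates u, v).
F^* omega = (-3*u*v^2 + 8*u*v - 4*u + 9*v^3 - 6*v^2 + v) du + (-3*u^2*v + 6*u^2 + 23*u*v^2 - 28*u*v + u - 42*v^3 - 4*v) dv

Using F^*(f dg) = (f ∘ F) d(g ∘ F), substitute each coordinate x_i by F_i(u, v) in f_i, and replace dx_i by d F_i = (∂F_i/∂u) du + (∂F_i/∂v) dv.
  For the x component: f_1(F) = -u*v + 2*u + 3*v^2; d F_1 = (-2) du + (-2*v) dv
  For the y component: f_2(F) = -3*u*v + 6*u + 9*v^2 + 1; d F_2 = (v) du + (u - 4*v) dv
Combining and collecting du, dv coefficients:
  coeff of du: -3*u*v^2 + 8*u*v - 4*u + 9*v^3 - 6*v^2 + v
  coeff of dv: -3*u^2*v + 6*u^2 + 23*u*v^2 - 28*u*v + u - 42*v^3 - 4*v
F^* omega = (-3*u*v^2 + 8*u*v - 4*u + 9*v^3 - 6*v^2 + v) du + (-3*u^2*v + 6*u^2 + 23*u*v^2 - 28*u*v + u - 42*v^3 - 4*v) dv.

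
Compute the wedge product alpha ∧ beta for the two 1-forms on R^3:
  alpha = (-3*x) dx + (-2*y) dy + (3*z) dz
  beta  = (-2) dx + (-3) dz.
alpha ∧ beta = (9*x + 6*z) dx ∧ dz + (-4*y) dx ∧ dy + (6*y) dy ∧ dz

Distribute the wedge, using dx_i ∧ dx_j = -dx_j ∧ dx_i and dx_i ∧ dx_i = 0. For each pair (i, j) with i < j, the coefficient of dx_i ∧ dx_j in alpha ∧ beta is (alpha_i * beta_j - alpha_j * beta_i). Collecting: alpha ∧ beta = (9*x + 6*z) dx ∧ dz + (-4*y) dx ∧ dy + (6*y) dy ∧ dz.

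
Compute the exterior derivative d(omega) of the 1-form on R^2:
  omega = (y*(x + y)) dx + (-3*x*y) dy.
d(omega) = (-x - 5*y) dx ∧ dy

For a 1-form omega = sum_i f_i dx_i, the exterior derivative is
  d(omega) = sum_{i < j} (∂f_j/∂x_i - ∂f_i/∂x_j) dx_i ∧ dx_j.
  coefficient of dx ∧ dy: ∂f_2/∂x - ∂f_1/∂y = ∂(-3*x*y)/∂x - ∂(y*(x + y))/∂y = -x - 5*y
Assembling: d(omega) = (-x - 5*y) dx ∧ dy.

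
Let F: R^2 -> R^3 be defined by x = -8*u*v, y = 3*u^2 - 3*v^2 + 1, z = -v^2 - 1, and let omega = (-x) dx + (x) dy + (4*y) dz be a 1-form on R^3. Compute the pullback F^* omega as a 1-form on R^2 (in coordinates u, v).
F^* omega = (16*u*v*(-3*u - 4*v)) du + (8*v*(-11*u^2 + 6*u*v + 3*v^2 - 1)) dv

Using F^*(f dg) = (f ∘ F) d(g ∘ F), substitute each coordinate x_i by F_i(u, v) in f_i, and replace dx_i by d F_i = (∂F_i/∂u) du + (∂F_i/∂v) dv.
  For the x component: f_1(F) = 8*u*v; d F_1 = (-8*v) du + (-8*u) dv
  For the y component: f_2(F) = -8*u*v; d F_2 = (6*u) du + (-6*v) dv
  For the z component: f_3(F) = 12*u^2 - 12*v^2 + 4; d F_3 = (0) du + (-2*v) dv
Combining and collecting du, dv coefficients:
  coeff of du: 16*u*v*(-3*u - 4*v)
  coeff of dv: 8*v*(-11*u^2 + 6*u*v + 3*v^2 - 1)
F^* omega = (16*u*v*(-3*u - 4*v)) du + (8*v*(-11*u^2 + 6*u*v + 3*v^2 - 1)) dv.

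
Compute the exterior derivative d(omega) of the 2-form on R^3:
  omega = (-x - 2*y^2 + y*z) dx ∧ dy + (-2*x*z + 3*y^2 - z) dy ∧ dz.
d(omega) = (y - 2*z) dx ∧ dy ∧ dz

For a 2-form omega = sum_{i<j} g_{ij} dx_i ∧ dx_j, the exterior derivative is
  d(omega) = sum_{i<j} d(g_{ij}) ∧ dx_i ∧ dx_j = sum_{i<j, k} (∂g_{ij}/∂x_k) dx_k ∧ dx_i ∧ dx_j.
Expand each term, using dx_k ∧ dx_i ∧ dx_j = sgn(permutation) dx_{(a)} ∧ dx_{(b)} ∧ dx_{(c)} with (a < b < c) sorted:
  d(-x - 2*y^2 + y*z) includes (∂/∂z)(-x - 2*y^2 + y*z) dz = (y) dz, which multiplied by dx ∧ dy gives (y) dx ∧ dy ∧ dz
  d(-2*x*z + 3*y^2 - z) includes (∂/∂x)(-2*x*z + 3*y^2 - z) dx = (-2*z) dx, which multiplied by dy ∧ dz gives (-2*z) dx ∧ dy ∧ dz
Collecting like 3-forms: d(omega) = (y - 2*z) dx ∧ dy ∧ dz.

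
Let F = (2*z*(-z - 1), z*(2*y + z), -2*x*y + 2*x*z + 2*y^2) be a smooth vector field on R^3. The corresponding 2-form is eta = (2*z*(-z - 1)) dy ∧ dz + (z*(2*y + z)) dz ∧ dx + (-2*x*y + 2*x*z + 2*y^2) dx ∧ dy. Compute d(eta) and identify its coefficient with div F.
d(eta) = (2*x + 2*z) dx ∧ dy ∧ dz; div F = 2*x + 2*z

For a 2-form in R^3 of the form above, applying d gives a 3-form with coefficient ∂P/∂x + ∂Q/∂y + ∂R/∂z:
  ∂P/∂x = 0
  ∂Q/∂y = 2*z
  ∂R/∂z = 2*x
Sum = 2*x + 2*z, which is exactly div F.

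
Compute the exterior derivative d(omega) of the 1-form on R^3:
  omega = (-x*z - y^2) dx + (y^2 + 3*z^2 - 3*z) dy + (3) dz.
d(omega) = (2*y) dx ∧ dy + (x) dx ∧ dz + (3 - 6*z) dy ∧ dz

For a 1-form omega = sum_i f_i dx_i, the exterior derivative is
  d(omega) = sum_{i < j} (∂f_j/∂x_i - ∂f_i/∂x_j) dx_i ∧ dx_j.
  coefficient of dx ∧ dy: ∂f_2/∂x - ∂f_1/∂y = ∂(y^2 + 3*z^2 - 3*z)/∂x - ∂(-x*z - y^2)/∂y = 2*y
  coefficient of dx ∧ dz: ∂f_3/∂x - ∂f_1/∂z = ∂(3)/∂x - ∂(-x*z - y^2)/∂z = x
  coefficient of dy ∧ dz: ∂f_3/∂y - ∂f_2/∂z = ∂(3)/∂y - ∂(y^2 + 3*z^2 - 3*z)/∂z = 3 - 6*z
Assembling: d(omega) = (2*y) dx ∧ dy + (x) dx ∧ dz + (3 - 6*z) dy ∧ dz.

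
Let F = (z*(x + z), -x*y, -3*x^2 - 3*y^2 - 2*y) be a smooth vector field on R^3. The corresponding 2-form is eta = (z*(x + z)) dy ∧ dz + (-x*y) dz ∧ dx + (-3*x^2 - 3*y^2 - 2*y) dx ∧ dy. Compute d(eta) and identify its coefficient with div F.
d(eta) = (-x + z) dx ∧ dy ∧ dz; div F = -x + z

For a 2-form in R^3 of the form above, applying d gives a 3-form with coefficient ∂P/∂x + ∂Q/∂y + ∂R/∂z:
  ∂P/∂x = z
  ∂Q/∂y = -x
  ∂R/∂z = 0
Sum = -x + z, which is exactly div F.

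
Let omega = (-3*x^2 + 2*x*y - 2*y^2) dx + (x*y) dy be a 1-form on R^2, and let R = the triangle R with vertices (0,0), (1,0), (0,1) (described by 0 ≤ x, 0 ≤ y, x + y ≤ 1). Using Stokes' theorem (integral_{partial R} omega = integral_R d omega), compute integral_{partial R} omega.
integral_(partial R) omega = 1/2

Stokes: integral_partial_R omega = integral_R d omega with d omega = (∂Q/∂x - ∂P/∂y) dx ∧ dy.
  ∂Q/∂x = y
  ∂P/∂y = 2*x - 4*y
  integrand = ∂Q/∂x - ∂P/∂y = -2*x + 5*y.
Integrating over R: integral_0^1 integral_0^{1-x} (-2*x + 5*y) dy dx = 1/2.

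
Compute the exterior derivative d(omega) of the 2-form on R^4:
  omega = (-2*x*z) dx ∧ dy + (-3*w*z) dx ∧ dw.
d(omega) = (-2*x) dx ∧ dy ∧ dz + (3*w) dx ∧ dz ∧ dw

For a 2-form omega = sum_{i<j} g_{ij} dx_i ∧ dx_j, the exterior derivative is
  d(omega) = sum_{i<j} d(g_{ij}) ∧ dx_i ∧ dx_j = sum_{i<j, k} (∂g_{ij}/∂x_k) dx_k ∧ dx_i ∧ dx_j.
Expand each term, using dx_k ∧ dx_i ∧ dx_j = sgn(permutation) dx_{(a)} ∧ dx_{(b)} ∧ dx_{(c)} with (a < b < c) sorted:
  d(-2*x*z) includes (∂/∂z)(-2*x*z) dz = (-2*x) dz, which multiplied by dx ∧ dy gives (-2*x) dx ∧ dy ∧ dz
  d(-3*w*z) includes (∂/∂z)(-3*w*z) dz = (-3*w) dz, which multiplied by dx ∧ dw gives (3*w) dx ∧ dz ∧ dw
Collecting like 3-forms: d(omega) = (-2*x) dx ∧ dy ∧ dz + (3*w) dx ∧ dz ∧ dw.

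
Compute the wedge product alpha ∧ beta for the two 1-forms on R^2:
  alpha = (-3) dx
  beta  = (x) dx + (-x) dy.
alpha ∧ beta = (3*x) dx ∧ dy

Distribute the wedge, using dx_i ∧ dx_j = -dx_j ∧ dx_i and dx_i ∧ dx_i = 0. For each pair (i, j) with i < j, the coefficient of dx_i ∧ dx_j in alpha ∧ beta is (alpha_i * beta_j - alpha_j * beta_i). Collecting: alpha ∧ beta = (3*x) dx ∧ dy.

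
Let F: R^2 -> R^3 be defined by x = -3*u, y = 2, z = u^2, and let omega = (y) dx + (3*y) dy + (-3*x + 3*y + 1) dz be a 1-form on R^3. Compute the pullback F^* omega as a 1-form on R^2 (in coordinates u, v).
F^* omega = (18*u^2 + 14*u - 6) du

Using F^*(f dg) = (f ∘ F) d(g ∘ F), substitute each coordinate x_i by F_i(u, v) in f_i, and replace dx_i by d F_i = (∂F_i/∂u) du + (∂F_i/∂v) dv.
  For the x component: f_1(F) = 2; d F_1 = (-3) du + (0) dv
  For the y component: f_2(F) = 6; d F_2 = (0) du + (0) dv
  For the z component: f_3(F) = 9*u + 7; d F_3 = (2*u) du + (0) dv
Combining and collecting du, dv coefficients:
  coeff of du: 18*u^2 + 14*u - 6
  coeff of dv: 0
F^* omega = (18*u^2 + 14*u - 6) du.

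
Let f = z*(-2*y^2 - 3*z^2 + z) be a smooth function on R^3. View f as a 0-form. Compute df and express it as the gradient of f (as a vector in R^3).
df = (0) dx + (-4*y*z) dy + (-2*y^2 - 9*z^2 + 2*z) dz; grad f = (0, -4*y*z, -2*y^2 - 9*z^2 + 2*z)

For a 0-form f, d f = (∂f/∂x) dx + (∂f/∂y) dy + (∂f/∂z) dz. The components of the vector representation are exactly the entries of grad f in Cartesian coordinates:
  ∂f/∂x = 0
  ∂f/∂y = -4*y*z
  ∂f/∂z = -2*y^2 - 9*z^2 + 2*z.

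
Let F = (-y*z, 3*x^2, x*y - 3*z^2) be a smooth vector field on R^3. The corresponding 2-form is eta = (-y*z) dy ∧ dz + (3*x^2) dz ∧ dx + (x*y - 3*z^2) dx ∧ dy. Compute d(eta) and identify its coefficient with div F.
d(eta) = (-6*z) dx ∧ dy ∧ dz; div F = -6*z

For a 2-form in R^3 of the form above, applying d gives a 3-form with coefficient ∂P/∂x + ∂Q/∂y + ∂R/∂z:
  ∂P/∂x = 0
  ∂Q/∂y = 0
  ∂R/∂z = -6*z
Sum = -6*z, which is exactly div F.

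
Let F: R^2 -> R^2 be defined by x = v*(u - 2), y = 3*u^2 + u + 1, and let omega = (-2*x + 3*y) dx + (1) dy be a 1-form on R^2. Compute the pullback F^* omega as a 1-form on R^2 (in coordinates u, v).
F^* omega = (9*u^2*v - 2*u*v^2 + 3*u*v + 6*u + 4*v^2 + 3*v + 1) du + (9*u^3 - 2*u^2*v - 15*u^2 + 8*u*v - 3*u - 8*v - 6) dv

Using F^*(f dg) = (f ∘ F) d(g ∘ F), substitute each coordinate x_i by F_i(u, v) in f_i, and replace dx_i by d F_i = (∂F_i/∂u) du + (∂F_i/∂v) dv.
  For the x component: f_1(F) = 9*u^2 - 2*u*v + 3*u + 4*v + 3; d F_1 = (v) du + (u - 2) dv
  For the y component: f_2(F) = 1; d F_2 = (6*u + 1) du + (0) dv
Combining and collecting du, dv coefficients:
  coeff of du: 9*u^2*v - 2*u*v^2 + 3*u*v + 6*u + 4*v^2 + 3*v + 1
  coeff of dv: 9*u^3 - 2*u^2*v - 15*u^2 + 8*u*v - 3*u - 8*v - 6
F^* omega = (9*u^2*v - 2*u*v^2 + 3*u*v + 6*u + 4*v^2 + 3*v + 1) du + (9*u^3 - 2*u^2*v - 15*u^2 + 8*u*v - 3*u - 8*v - 6) dv.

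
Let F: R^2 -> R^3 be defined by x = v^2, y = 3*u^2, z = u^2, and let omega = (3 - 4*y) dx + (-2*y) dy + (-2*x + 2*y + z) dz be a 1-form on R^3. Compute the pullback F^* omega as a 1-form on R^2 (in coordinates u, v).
F^* omega = (-22*u^3 - 4*u*v^2) du + (6*v*(1 - 4*u^2)) dv

Using F^*(f dg) = (f ∘ F) d(g ∘ F), substitute each coordinate x_i by F_i(u, v) in f_i, and replace dx_i by d F_i = (∂F_i/∂u) du + (∂F_i/∂v) dv.
  For the x component: f_1(F) = 3 - 12*u^2; d F_1 = (0) du + (2*v) dv
  For the y component: f_2(F) = -6*u^2; d F_2 = (6*u) du + (0) dv
  For the z component: f_3(F) = 7*u^2 - 2*v^2; d F_3 = (2*u) du + (0) dv
Combining and collecting du, dv coefficients:
  coeff of du: -22*u^3 - 4*u*v^2
  coeff of dv: 6*v*(1 - 4*u^2)
F^* omega = (-22*u^3 - 4*u*v^2) du + (6*v*(1 - 4*u^2)) dv.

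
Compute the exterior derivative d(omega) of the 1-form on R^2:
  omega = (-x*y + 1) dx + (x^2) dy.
d(omega) = (3*x) dx ∧ dy

For a 1-form omega = sum_i f_i dx_i, the exterior derivative is
  d(omega) = sum_{i < j} (∂f_j/∂x_i - ∂f_i/∂x_j) dx_i ∧ dx_j.
  coefficient of dx ∧ dy: ∂f_2/∂x - ∂f_1/∂y = ∂(x^2)/∂x - ∂(-x*y + 1)/∂y = 3*x
Assembling: d(omega) = (3*x) dx ∧ dy.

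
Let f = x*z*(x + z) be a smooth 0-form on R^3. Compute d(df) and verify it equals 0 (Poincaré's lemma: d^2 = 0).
d(df) = 0

Step 1: df = sum_i (∂f/∂x_i) dx_i = (z*(2*x + z)) dx + (0) dy + (x*(x + 2*z)) dz.
Step 2: Apply d again. Using the 1-form formula, the coefficient of dx ∧ dy in d(df) is ∂^2 f/∂x ∂y - ∂^2 f/∂y ∂x = (0) - (0) = 0 (equality of mixed partials for smooth f).
Similarly for dx ∧ dz and dy ∧ dz — all coefficients vanish. So d(df) = 0.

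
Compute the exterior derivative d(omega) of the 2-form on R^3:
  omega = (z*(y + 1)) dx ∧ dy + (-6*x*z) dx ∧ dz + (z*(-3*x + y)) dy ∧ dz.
d(omega) = (y - 3*z + 1) dx ∧ dy ∧ dz

For a 2-form omega = sum_{i<j} g_{ij} dx_i ∧ dx_j, the exterior derivative is
  d(omega) = sum_{i<j} d(g_{ij}) ∧ dx_i ∧ dx_j = sum_{i<j, k} (∂g_{ij}/∂x_k) dx_k ∧ dx_i ∧ dx_j.
Expand each term, using dx_k ∧ dx_i ∧ dx_j = sgn(permutation) dx_{(a)} ∧ dx_{(b)} ∧ dx_{(c)} with (a < b < c) sorted:
  d(z*(y + 1)) includes (∂/∂z)(z*(y + 1)) dz = (y + 1) dz, which multiplied by dx ∧ dy gives (y + 1) dx ∧ dy ∧ dz
  d(z*(-3*x + y)) includes (∂/∂x)(z*(-3*x + y)) dx = (-3*z) dx, which multiplied by dy ∧ dz gives (-3*z) dx ∧ dy ∧ dz
Collecting like 3-forms: d(omega) = (y - 3*z + 1) dx ∧ dy ∧ dz.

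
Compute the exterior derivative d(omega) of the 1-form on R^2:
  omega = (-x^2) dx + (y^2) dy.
d(omega) = 0

For a 1-form omega = sum_i f_i dx_i, the exterior derivative is
  d(omega) = sum_{i < j} (∂f_j/∂x_i - ∂f_i/∂x_j) dx_i ∧ dx_j.

Assembling: d(omega) = 0.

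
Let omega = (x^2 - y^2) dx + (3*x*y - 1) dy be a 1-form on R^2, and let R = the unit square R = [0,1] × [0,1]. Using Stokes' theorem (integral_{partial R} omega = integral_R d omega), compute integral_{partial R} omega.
integral_(partial R) omega = 5/2

Stokes: integral_partial_R omega = integral_R d omega with d omega = (∂Q/∂x - ∂P/∂y) dx ∧ dy.
  ∂Q/∂x = 3*y
  ∂P/∂y = -2*y
  integrand = ∂Q/∂x - ∂P/∂y = 5*y.
Integrating over R: integral_0^1 integral_0^1 (5*y) dx dy = 5/2.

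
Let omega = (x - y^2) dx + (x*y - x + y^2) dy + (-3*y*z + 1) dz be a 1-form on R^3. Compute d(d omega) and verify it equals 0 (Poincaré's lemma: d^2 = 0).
d(d omega) = 0

Step 1: d omega = sum_{i<j} (∂f_j/∂x_i - ∂f_i/∂x_j) dx_i ∧ dx_j:
  coeff of dx ∧ dy: 3*y - 1
  coeff of dx ∧ dz: 0
  coeff of dy ∧ dz: -3*z
Step 2: Apply d again to each 2-form coefficient. The only possible 3-form in R^3 is dx ∧ dy ∧ dz, with coefficient
  ∂(coeff of dy∧dz)/∂x - ∂(coeff of dx∧dz)/∂y + ∂(coeff of dx∧dy)/∂z
  = ∂/∂x (-3*z) - ∂/∂y (0) + ∂/∂z (3*y - 1).
Each of these terms simplifies to sums of mixed partials that cancel in pairs. The result is 0 (by equality of mixed partials for smooth functions — Schwarz / Clairaut).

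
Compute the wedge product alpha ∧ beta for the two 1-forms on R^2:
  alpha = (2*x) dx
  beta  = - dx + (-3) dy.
alpha ∧ beta = (-6*x) dx ∧ dy

Distribute the wedge, using dx_i ∧ dx_j = -dx_j ∧ dx_i and dx_i ∧ dx_i = 0. For each pair (i, j) with i < j, the coefficient of dx_i ∧ dx_j in alpha ∧ beta is (alpha_i * beta_j - alpha_j * beta_i). Collecting: alpha ∧ beta = (-6*x) dx ∧ dy.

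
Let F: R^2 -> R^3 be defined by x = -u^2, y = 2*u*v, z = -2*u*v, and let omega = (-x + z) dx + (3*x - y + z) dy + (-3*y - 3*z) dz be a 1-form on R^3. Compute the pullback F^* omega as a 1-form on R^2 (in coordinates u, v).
F^* omega = (2*u*(-u^2 - u*v - 4*v^2)) du + (u^2*(-6*u - 8*v)) dv

Using F^*(f dg) = (f ∘ F) d(g ∘ F), substitute each coordinate x_i by F_i(u, v) in f_i, and replace dx_i by d F_i = (∂F_i/∂u) du + (∂F_i/∂v) dv.
  For the x component: f_1(F) = u*(u - 2*v); d F_1 = (-2*u) du + (0) dv
  For the y component: f_2(F) = u*(-3*u - 4*v); d F_2 = (2*v) du + (2*u) dv
  For the z component: f_3(F) = 0; d F_3 = (-2*v) du + (-2*u) dv
Combining and collecting du, dv coefficients:
  coeff of du: 2*u*(-u^2 - u*v - 4*v^2)
  coeff of dv: u^2*(-6*u - 8*v)
F^* omega = (2*u*(-u^2 - u*v - 4*v^2)) du + (u^2*(-6*u - 8*v)) dv.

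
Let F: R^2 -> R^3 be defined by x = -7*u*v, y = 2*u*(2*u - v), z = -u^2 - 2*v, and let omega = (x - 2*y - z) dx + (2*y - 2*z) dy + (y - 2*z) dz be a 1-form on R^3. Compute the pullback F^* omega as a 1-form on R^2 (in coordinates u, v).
F^* omega = (68*u^3 + u^2*v + 29*u*v^2 + 24*u*v - 22*v^2) du + (29*u^3 + 29*u^2*v - 12*u^2 - 18*u*v - 8*v) dv

Using F^*(f dg) = (f ∘ F) d(g ∘ F), substitute each coordinate x_i by F_i(u, v) in f_i, and replace dx_i by d F_i = (∂F_i/∂u) du + (∂F_i/∂v) dv.
  For the x component: f_1(F) = -7*u^2 - 3*u*v + 2*v; d F_1 = (-7*v) du + (-7*u) dv
  For the y component: f_2(F) = 10*u^2 - 4*u*v + 4*v; d F_2 = (8*u - 2*v) du + (-2*u) dv
  For the z component: f_3(F) = 6*u^2 - 2*u*v + 4*v; d F_3 = (-2*u) du + (-2) dv
Combining and collecting du, dv coefficients:
  coeff of du: 68*u^3 + u^2*v + 29*u*v^2 + 24*u*v - 22*v^2
  coeff of dv: 29*u^3 + 29*u^2*v - 12*u^2 - 18*u*v - 8*v
F^* omega = (68*u^3 + u^2*v + 29*u*v^2 + 24*u*v - 22*v^2) du + (29*u^3 + 29*u^2*v - 12*u^2 - 18*u*v - 8*v) dv.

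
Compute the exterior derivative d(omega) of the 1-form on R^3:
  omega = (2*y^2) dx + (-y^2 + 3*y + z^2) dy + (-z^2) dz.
d(omega) = (-4*y) dx ∧ dy + (-2*z) dy ∧ dz

For a 1-form omega = sum_i f_i dx_i, the exterior derivative is
  d(omega) = sum_{i < j} (∂f_j/∂x_i - ∂f_i/∂x_j) dx_i ∧ dx_j.
  coefficient of dx ∧ dy: ∂f_2/∂x - ∂f_1/∂y = ∂(-y^2 + 3*y + z^2)/∂x - ∂(2*y^2)/∂y = -4*y
  coefficient of dy ∧ dz: ∂f_3/∂y - ∂f_2/∂z = ∂(-z^2)/∂y - ∂(-y^2 + 3*y + z^2)/∂z = -2*z
Assembling: d(omega) = (-4*y) dx ∧ dy + (-2*z) dy ∧ dz.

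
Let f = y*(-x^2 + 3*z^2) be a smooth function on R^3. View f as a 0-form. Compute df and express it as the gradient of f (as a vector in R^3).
df = (-2*x*y) dx + (-x^2 + 3*z^2) dy + (6*y*z) dz; grad f = (-2*x*y, -x^2 + 3*z^2, 6*y*z)

For a 0-form f, d f = (∂f/∂x) dx + (∂f/∂y) dy + (∂f/∂z) dz. The components of the vector representation are exactly the entries of grad f in Cartesian coordinates:
  ∂f/∂x = -2*x*y
  ∂f/∂y = -x^2 + 3*z^2
  ∂f/∂z = 6*y*z.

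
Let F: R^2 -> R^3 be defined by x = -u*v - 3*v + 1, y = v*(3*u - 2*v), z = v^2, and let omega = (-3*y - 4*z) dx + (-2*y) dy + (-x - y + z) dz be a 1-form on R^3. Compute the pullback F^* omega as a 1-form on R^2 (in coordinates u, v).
F^* omega = (v^2*(-9*u + 10*v)) du + (v*(-9*u^2 + 30*u*v + 27*u - 10*v^2 - 2)) dv

Using F^*(f dg) = (f ∘ F) d(g ∘ F), substitute each coordinate x_i by F_i(u, v) in f_i, and replace dx_i by d F_i = (∂F_i/∂u) du + (∂F_i/∂v) dv.
  For the x component: f_1(F) = v*(-9*u + 2*v); d F_1 = (-v) du + (-u - 3) dv
  For the y component: f_2(F) = 2*v*(-3*u + 2*v); d F_2 = (3*v) du + (3*u - 4*v) dv
  For the z component: f_3(F) = -2*u*v + 3*v^2 + 3*v - 1; d F_3 = (0) du + (2*v) dv
Combining and collecting du, dv coefficients:
  coeff of du: v^2*(-9*u + 10*v)
  coeff of dv: v*(-9*u^2 + 30*u*v + 27*u - 10*v^2 - 2)
F^* omega = (v^2*(-9*u + 10*v)) du + (v*(-9*u^2 + 30*u*v + 27*u - 10*v^2 - 2)) dv.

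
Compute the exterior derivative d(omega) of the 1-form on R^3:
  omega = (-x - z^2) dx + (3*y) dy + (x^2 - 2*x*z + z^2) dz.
d(omega) = (2*x) dx ∧ dz

For a 1-form omega = sum_i f_i dx_i, the exterior derivative is
  d(omega) = sum_{i < j} (∂f_j/∂x_i - ∂f_i/∂x_j) dx_i ∧ dx_j.
  coefficient of dx ∧ dz: ∂f_3/∂x - ∂f_1/∂z = ∂(x^2 - 2*x*z + z^2)/∂x - ∂(-x - z^2)/∂z = 2*x
Assembling: d(omega) = (2*x) dx ∧ dz.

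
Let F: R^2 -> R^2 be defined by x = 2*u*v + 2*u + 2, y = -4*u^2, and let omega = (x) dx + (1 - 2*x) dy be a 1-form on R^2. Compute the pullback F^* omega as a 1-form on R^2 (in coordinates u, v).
F^* omega = (32*u^2*v + 32*u^2 + 4*u*v^2 + 8*u*v + 28*u + 4*v + 4) du + (4*u*(u*v + u + 1)) dv

Using F^*(f dg) = (f ∘ F) d(g ∘ F), substitute each coordinate x_i by F_i(u, v) in f_i, and replace dx_i by d F_i = (∂F_i/∂u) du + (∂F_i/∂v) dv.
  For the x component: f_1(F) = 2*u*v + 2*u + 2; d F_1 = (2*v + 2) du + (2*u) dv
  For the y component: f_2(F) = -4*u*v - 4*u - 3; d F_2 = (-8*u) du + (0) dv
Combining and collecting du, dv coefficients:
  coeff of du: 32*u^2*v + 32*u^2 + 4*u*v^2 + 8*u*v + 28*u + 4*v + 4
  coeff of dv: 4*u*(u*v + u + 1)
F^* omega = (32*u^2*v + 32*u^2 + 4*u*v^2 + 8*u*v + 28*u + 4*v + 4) du + (4*u*(u*v + u + 1)) dv.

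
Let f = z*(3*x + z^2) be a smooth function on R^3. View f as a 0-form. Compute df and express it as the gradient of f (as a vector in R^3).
df = (3*z) dx + (0) dy + (3*x + 3*z^2) dz; grad f = (3*z, 0, 3*x + 3*z^2)

For a 0-form f, d f = (∂f/∂x) dx + (∂f/∂y) dy + (∂f/∂z) dz. The components of the vector representation are exactly the entries of grad f in Cartesian coordinates:
  ∂f/∂x = 3*z
  ∂f/∂y = 0
  ∂f/∂z = 3*x + 3*z^2.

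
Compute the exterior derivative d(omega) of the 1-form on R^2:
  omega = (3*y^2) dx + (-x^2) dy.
d(omega) = (-2*x - 6*y) dx ∧ dy

For a 1-form omega = sum_i f_i dx_i, the exterior derivative is
  d(omega) = sum_{i < j} (∂f_j/∂x_i - ∂f_i/∂x_j) dx_i ∧ dx_j.
  coefficient of dx ∧ dy: ∂f_2/∂x - ∂f_1/∂y = ∂(-x^2)/∂x - ∂(3*y^2)/∂y = -2*x - 6*y
Assembling: d(omega) = (-2*x - 6*y) dx ∧ dy.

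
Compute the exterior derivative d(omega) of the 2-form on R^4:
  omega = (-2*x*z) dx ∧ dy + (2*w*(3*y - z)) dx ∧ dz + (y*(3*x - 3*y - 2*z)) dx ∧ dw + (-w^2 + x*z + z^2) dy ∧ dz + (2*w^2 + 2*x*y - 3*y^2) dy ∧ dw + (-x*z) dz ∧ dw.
d(omega) = (-6*w - 2*x + z) dx ∧ dy ∧ dz + (8*y - 3*z) dx ∧ dz ∧ dw + (-3*x + 8*y + 2*z) dx ∧ dy ∧ dw + (-2*w) dy ∧ dz ∧ dw

For a 2-form omega = sum_{i<j} g_{ij} dx_i ∧ dx_j, the exterior derivative is
  d(omega) = sum_{i<j} d(g_{ij}) ∧ dx_i ∧ dx_j = sum_{i<j, k} (∂g_{ij}/∂x_k) dx_k ∧ dx_i ∧ dx_j.
Expand each term, using dx_k ∧ dx_i ∧ dx_j = sgn(permutation) dx_{(a)} ∧ dx_{(b)} ∧ dx_{(c)} with (a < b < c) sorted:
  d(-2*x*z) includes (∂/∂z)(-2*x*z) dz = (-2*x) dz, which multiplied by dx ∧ dy gives (-2*x) dx ∧ dy ∧ dz
  d(2*w*(3*y - z)) includes (∂/∂y)(2*w*(3*y - z)) dy = (6*w) dy, which multiplied by dx ∧ dz gives (-6*w) dx ∧ dy ∧ dz
  d(2*w*(3*y - z)) includes (∂/∂w)(2*w*(3*y - z)) dw = (6*y - 2*z) dw, which multiplied by dx ∧ dz gives (6*y - 2*z) dx ∧ dz ∧ dw
  d(y*(3*x - 3*y - 2*z)) includes (∂/∂y)(y*(3*x - 3*y - 2*z)) dy = (3*x - 6*y - 2*z) dy, which multiplied by dx ∧ dw gives (-3*x + 6*y + 2*z) dx ∧ dy ∧ dw
  d(y*(3*x - 3*y - 2*z)) includes (∂/∂z)(y*(3*x - 3*y - 2*z)) dz = (-2*y) dz, which multiplied by dx ∧ dw gives (2*y) dx ∧ dz ∧ dw
  d(-w^2 + x*z + z^2) includes (∂/∂x)(-w^2 + x*z + z^2) dx = (z) dx, which multiplied by dy ∧ dz gives (z) dx ∧ dy ∧ dz
  d(-w^2 + x*z + z^2) includes (∂/∂w)(-w^2 + x*z + z^2) dw = (-2*w) dw, which multiplied by dy ∧ dz gives (-2*w) dy ∧ dz ∧ dw
  d(2*w^2 + 2*x*y - 3*y^2) includes (∂/∂x)(2*w^2 + 2*x*y - 3*y^2) dx = (2*y) dx, which multiplied by dy ∧ dw gives (2*y) dx ∧ dy ∧ dw
  d(-x*z) includes (∂/∂x)(-x*z) dx = (-z) dx, which multiplied by dz ∧ dw gives (-z) dx ∧ dz ∧ dw
Collecting like 3-forms: d(omega) = (-6*w - 2*x + z) dx ∧ dy ∧ dz + (8*y - 3*z) dx ∧ dz ∧ dw + (-3*x + 8*y + 2*z) dx ∧ dy ∧ dw + (-2*w) dy ∧ dz ∧ dw.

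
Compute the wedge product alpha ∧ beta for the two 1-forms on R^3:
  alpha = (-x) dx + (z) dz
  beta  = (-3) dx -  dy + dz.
alpha ∧ beta = (x) dx ∧ dy + (-x + 3*z) dx ∧ dz + (z) dy ∧ dz

Distribute the wedge, using dx_i ∧ dx_j = -dx_j ∧ dx_i and dx_i ∧ dx_i = 0. For each pair (i, j) with i < j, the coefficient of dx_i ∧ dx_j in alpha ∧ beta is (alpha_i * beta_j - alpha_j * beta_i). Collecting: alpha ∧ beta = (x) dx ∧ dy + (-x + 3*z) dx ∧ dz + (z) dy ∧ dz.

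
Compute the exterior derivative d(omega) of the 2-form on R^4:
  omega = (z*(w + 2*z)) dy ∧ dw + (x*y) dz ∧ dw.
d(omega) = (-w + x - 4*z) dy ∧ dz ∧ dw + (y) dx ∧ dz ∧ dw

For a 2-form omega = sum_{i<j} g_{ij} dx_i ∧ dx_j, the exterior derivative is
  d(omega) = sum_{i<j} d(g_{ij}) ∧ dx_i ∧ dx_j = sum_{i<j, k} (∂g_{ij}/∂x_k) dx_k ∧ dx_i ∧ dx_j.
Expand each term, using dx_k ∧ dx_i ∧ dx_j = sgn(permutation) dx_{(a)} ∧ dx_{(b)} ∧ dx_{(c)} with (a < b < c) sorted:
  d(z*(w + 2*z)) includes (∂/∂z)(z*(w + 2*z)) dz = (w + 4*z) dz, which multiplied by dy ∧ dw gives (-w - 4*z) dy ∧ dz ∧ dw
  d(x*y) includes (∂/∂x)(x*y) dx = (y) dx, which multiplied by dz ∧ dw gives (y) dx ∧ dz ∧ dw
  d(x*y) includes (∂/∂y)(x*y) dy = (x) dy, which multiplied by dz ∧ dw gives (x) dy ∧ dz ∧ dw
Collecting like 3-forms: d(omega) = (-w + x - 4*z) dy ∧ dz ∧ dw + (y) dx ∧ dz ∧ dw.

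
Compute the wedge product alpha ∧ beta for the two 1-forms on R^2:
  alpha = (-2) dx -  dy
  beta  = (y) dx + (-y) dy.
alpha ∧ beta = (3*y) dx ∧ dy

Distribute the wedge, using dx_i ∧ dx_j = -dx_j ∧ dx_i and dx_i ∧ dx_i = 0. For each pair (i, j) with i < j, the coefficient of dx_i ∧ dx_j in alpha ∧ beta is (alpha_i * beta_j - alpha_j * beta_i). Collecting: alpha ∧ beta = (3*y) dx ∧ dy.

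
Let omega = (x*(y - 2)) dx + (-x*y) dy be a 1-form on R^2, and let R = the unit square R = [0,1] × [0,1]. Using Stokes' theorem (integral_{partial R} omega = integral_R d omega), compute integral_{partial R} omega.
integral_(partial R) omega = -1

Stokes: integral_partial_R omega = integral_R d omega with d omega = (∂Q/∂x - ∂P/∂y) dx ∧ dy.
  ∂Q/∂x = -y
  ∂P/∂y = x
  integrand = ∂Q/∂x - ∂P/∂y = -x - y.
Integrating over R: integral_0^1 integral_0^1 (-x - y) dx dy = -1.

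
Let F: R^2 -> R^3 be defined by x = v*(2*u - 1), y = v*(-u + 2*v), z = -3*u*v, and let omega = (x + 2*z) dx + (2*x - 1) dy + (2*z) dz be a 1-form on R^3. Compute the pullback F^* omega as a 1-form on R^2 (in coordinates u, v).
F^* omega = (v*(6*u*v + 1)) du + (6*u^2*v + 16*u*v^2 + 4*u*v + u - 8*v^2 - 3*v) dv

Using F^*(f dg) = (f ∘ F) d(g ∘ F), substitute each coordinate x_i by F_i(u, v) in f_i, and replace dx_i by d F_i = (∂F_i/∂u) du + (∂F_i/∂v) dv.
  For the x component: f_1(F) = v*(-4*u - 1); d F_1 = (2*v) du + (2*u - 1) dv
  For the y component: f_2(F) = 4*u*v - 2*v - 1; d F_2 = (-v) du + (-u + 4*v) dv
  For the z component: f_3(F) = -6*u*v; d F_3 = (-3*v) du + (-3*u) dv
Combining and collecting du, dv coefficients:
  coeff of du: v*(6*u*v + 1)
  coeff of dv: 6*u^2*v + 16*u*v^2 + 4*u*v + u - 8*v^2 - 3*v
F^* omega = (v*(6*u*v + 1)) du + (6*u^2*v + 16*u*v^2 + 4*u*v + u - 8*v^2 - 3*v) dv.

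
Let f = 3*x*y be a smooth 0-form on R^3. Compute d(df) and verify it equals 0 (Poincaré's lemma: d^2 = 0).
d(df) = 0

Step 1: df = sum_i (∂f/∂x_i) dx_i = (3*y) dx + (3*x) dy + (0) dz.
Step 2: Apply d again. Using the 1-form formula, the coefficient of dx ∧ dy in d(df) is ∂^2 f/∂x ∂y - ∂^2 f/∂y ∂x = (3) - (3) = 0 (equality of mixed partials for smooth f).
Similarly for dx ∧ dz and dy ∧ dz — all coefficients vanish. So d(df) = 0.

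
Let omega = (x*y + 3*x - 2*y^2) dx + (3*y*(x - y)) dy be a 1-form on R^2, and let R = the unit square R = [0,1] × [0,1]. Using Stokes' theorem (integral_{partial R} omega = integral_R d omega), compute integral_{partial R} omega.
integral_(partial R) omega = 3

Stokes: integral_partial_R omega = integral_R d omega with d omega = (∂Q/∂x - ∂P/∂y) dx ∧ dy.
  ∂Q/∂x = 3*y
  ∂P/∂y = x - 4*y
  integrand = ∂Q/∂x - ∂P/∂y = -x + 7*y.
Integrating over R: integral_0^1 integral_0^1 (-x + 7*y) dx dy = 3.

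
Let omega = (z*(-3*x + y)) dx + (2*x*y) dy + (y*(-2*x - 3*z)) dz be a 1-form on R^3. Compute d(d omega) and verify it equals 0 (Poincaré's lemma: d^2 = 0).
d(d omega) = 0

Step 1: d omega = sum_{i<j} (∂f_j/∂x_i - ∂f_i/∂x_j) dx_i ∧ dx_j:
  coeff of dx ∧ dy: 2*y - z
  coeff of dx ∧ dz: 3*x - 3*y
  coeff of dy ∧ dz: -2*x - 3*z
Step 2: Apply d again to each 2-form coefficient. The only possible 3-form in R^3 is dx ∧ dy ∧ dz, with coefficient
  ∂(coeff of dy∧dz)/∂x - ∂(coeff of dx∧dz)/∂y + ∂(coeff of dx∧dy)/∂z
  = ∂/∂x (-2*x - 3*z) - ∂/∂y (3*x - 3*y) + ∂/∂z (2*y - z).
Each of these terms simplifies to sums of mixed partials that cancel in pairs. The result is 0 (by equality of mixed partials for smooth functions — Schwarz / Clairaut).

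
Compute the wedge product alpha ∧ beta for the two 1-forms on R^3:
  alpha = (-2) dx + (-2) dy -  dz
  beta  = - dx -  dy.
alpha ∧ beta = (-1) dx ∧ dz + (-1) dy ∧ dz

Distribute the wedge, using dx_i ∧ dx_j = -dx_j ∧ dx_i and dx_i ∧ dx_i = 0. For each pair (i, j) with i < j, the coefficient of dx_i ∧ dx_j in alpha ∧ beta is (alpha_i * beta_j - alpha_j * beta_i). Collecting: alpha ∧ beta = (-1) dx ∧ dz + (-1) dy ∧ dz.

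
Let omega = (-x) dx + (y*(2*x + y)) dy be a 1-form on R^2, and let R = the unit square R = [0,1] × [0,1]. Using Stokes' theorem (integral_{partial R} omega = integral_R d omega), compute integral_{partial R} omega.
integral_(partial R) omega = 1

Stokes: integral_partial_R omega = integral_R d omega with d omega = (∂Q/∂x - ∂P/∂y) dx ∧ dy.
  ∂Q/∂x = 2*y
  ∂P/∂y = 0
  integrand = ∂Q/∂x - ∂P/∂y = 2*y.
Integrating over R: integral_0^1 integral_0^1 (2*y) dx dy = 1.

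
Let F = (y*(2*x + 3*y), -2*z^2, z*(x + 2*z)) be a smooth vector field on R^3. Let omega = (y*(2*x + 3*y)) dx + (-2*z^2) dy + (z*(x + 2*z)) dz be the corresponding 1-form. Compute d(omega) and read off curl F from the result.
d(omega) = (4*z) dy ∧ dz + (-z) dz ∧ dx + (-2*x - 6*y) dx ∧ dy; curl F = (4*z, -z, -2*x - 6*y)

d omega = sum_{i<j} (∂f_j/∂x_i - ∂f_i/∂x_j) dx_i ∧ dx_j. Under the identification (dy ∧ dz, dz ∧ dx, dx ∧ dy) ↔ (e_x, e_y, e_z), the coefficients are exactly the components of curl F. Compute:
  ∂R/∂y - ∂Q/∂z = (0) - (-4*z) = 4*z
  ∂P/∂z - ∂R/∂x = (0) - (z) = -z
  ∂Q/∂x - ∂P/∂y = (0) - (2*x + 6*y) = -2*x - 6*y.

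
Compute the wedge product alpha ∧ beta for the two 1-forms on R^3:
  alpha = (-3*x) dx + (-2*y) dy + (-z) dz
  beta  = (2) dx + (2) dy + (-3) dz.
alpha ∧ beta = (-6*x + 4*y) dx ∧ dy + (9*x + 2*z) dx ∧ dz + (6*y + 2*z) dy ∧ dz

Distribute the wedge, using dx_i ∧ dx_j = -dx_j ∧ dx_i and dx_i ∧ dx_i = 0. For each pair (i, j) with i < j, the coefficient of dx_i ∧ dx_j in alpha ∧ beta is (alpha_i * beta_j - alpha_j * beta_i). Collecting: alpha ∧ beta = (-6*x + 4*y) dx ∧ dy + (9*x + 2*z) dx ∧ dz + (6*y + 2*z) dy ∧ dz.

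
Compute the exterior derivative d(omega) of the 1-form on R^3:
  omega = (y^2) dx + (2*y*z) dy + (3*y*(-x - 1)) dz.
d(omega) = (-2*y) dx ∧ dy + (-3*y) dx ∧ dz + (-3*x - 2*y - 3) dy ∧ dz

For a 1-form omega = sum_i f_i dx_i, the exterior derivative is
  d(omega) = sum_{i < j} (∂f_j/∂x_i - ∂f_i/∂x_j) dx_i ∧ dx_j.
  coefficient of dx ∧ dy: ∂f_2/∂x - ∂f_1/∂y = ∂(2*y*z)/∂x - ∂(y^2)/∂y = -2*y
  coefficient of dx ∧ dz: ∂f_3/∂x - ∂f_1/∂z = ∂(3*y*(-x - 1))/∂x - ∂(y^2)/∂z = -3*y
  coefficient of dy ∧ dz: ∂f_3/∂y - ∂f_2/∂z = ∂(3*y*(-x - 1))/∂y - ∂(2*y*z)/∂z = -3*x - 2*y - 3
Assembling: d(omega) = (-2*y) dx ∧ dy + (-3*y) dx ∧ dz + (-3*x - 2*y - 3) dy ∧ dz.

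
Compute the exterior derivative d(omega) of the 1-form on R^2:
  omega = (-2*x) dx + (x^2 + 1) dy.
d(omega) = (2*x) dx ∧ dy

For a 1-form omega = sum_i f_i dx_i, the exterior derivative is
  d(omega) = sum_{i < j} (∂f_j/∂x_i - ∂f_i/∂x_j) dx_i ∧ dx_j.
  coefficient of dx ∧ dy: ∂f_2/∂x - ∂f_1/∂y = ∂(x^2 + 1)/∂x - ∂(-2*x)/∂y = 2*x
Assembling: d(omega) = (2*x) dx ∧ dy.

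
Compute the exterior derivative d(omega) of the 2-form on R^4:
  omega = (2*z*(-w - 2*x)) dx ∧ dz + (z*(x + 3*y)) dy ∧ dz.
d(omega) = (-2*z) dx ∧ dz ∧ dw + (z) dx ∧ dy ∧ dz

For a 2-form omega = sum_{i<j} g_{ij} dx_i ∧ dx_j, the exterior derivative is
  d(omega) = sum_{i<j} d(g_{ij}) ∧ dx_i ∧ dx_j = sum_{i<j, k} (∂g_{ij}/∂x_k) dx_k ∧ dx_i ∧ dx_j.
Expand each term, using dx_k ∧ dx_i ∧ dx_j = sgn(permutation) dx_{(a)} ∧ dx_{(b)} ∧ dx_{(c)} with (a < b < c) sorted:
  d(2*z*(-w - 2*x)) includes (∂/∂w)(2*z*(-w - 2*x)) dw = (-2*z) dw, which multiplied by dx ∧ dz gives (-2*z) dx ∧ dz ∧ dw
  d(z*(x + 3*y)) includes (∂/∂x)(z*(x + 3*y)) dx = (z) dx, which multiplied by dy ∧ dz gives (z) dx ∧ dy ∧ dz
Collecting like 3-forms: d(omega) = (-2*z) dx ∧ dz ∧ dw + (z) dx ∧ dy ∧ dz.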